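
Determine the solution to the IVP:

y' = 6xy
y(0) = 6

General solution: y = Ce^(3x²)
Applying IC y(0) = 6:
Particular solution: y = 6e^(3x²)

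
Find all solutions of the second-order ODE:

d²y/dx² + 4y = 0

Characteristic equation: r² + 4 = 0
Roots: r = ±2i (complex conjugates)
General solution: y = C₁cos(2x) + C₂sin(2x)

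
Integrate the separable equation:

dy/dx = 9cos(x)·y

Separating variables and integrating:
ln|y| = 9sin(x) + C

General solution: y = Ce^(9sin(x))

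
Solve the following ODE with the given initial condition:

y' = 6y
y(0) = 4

General solution: y = Ce^(6x)
Applying IC y(0) = 4:
Particular solution: y = 4e^(6x)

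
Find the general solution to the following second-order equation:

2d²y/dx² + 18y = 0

Characteristic equation: 2r² + 18 = 0
Divide by 2: r² + 9 = 0
Roots: r = ±3i (complex conjugates)
General solution: y = C₁cos(3x) + C₂sin(3x)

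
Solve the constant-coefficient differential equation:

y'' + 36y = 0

Characteristic equation: r² + 36 = 0
Roots: r = ±6i (complex conjugates)
General solution: y = C₁cos(6x) + C₂sin(6x)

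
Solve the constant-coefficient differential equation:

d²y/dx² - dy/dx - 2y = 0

Characteristic equation: r² - r - 2 = 0
Roots: r = 2, -1 (distinct real)
General solution: y = C₁e^(2x) + C₂e^(-x)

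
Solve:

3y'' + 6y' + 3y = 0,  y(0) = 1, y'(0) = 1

General solution: y = (C₁ + C₂x)e^(-x)
Repeated root r = -1
Applying ICs: C₁ = 1, C₂ = 2
Particular solution: y = (1 + 2x)e^(-x)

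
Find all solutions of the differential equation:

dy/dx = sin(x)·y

Separating variables and integrating:
ln|y| = -cos(x) + C

General solution: y = Ce^(-cos(x))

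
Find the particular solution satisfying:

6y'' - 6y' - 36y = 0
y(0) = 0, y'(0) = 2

General solution: y = C₁e^(3x) + C₂e^(-2x)
Applying ICs: C₁ = 2/5, C₂ = -2/5
Particular solution: y = (2/5)e^(3x) - (2/5)e^(-2x)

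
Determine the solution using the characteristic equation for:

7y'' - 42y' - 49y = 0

Characteristic equation: 7r² - 42r - 49 = 0
Divide by 7: r² - 6r - 7 = 0
Roots: r = 7, -1 (distinct real)
General solution: y = C₁e^(7x) + C₂e^(-x)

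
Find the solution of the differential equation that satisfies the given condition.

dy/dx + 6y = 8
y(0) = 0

General solution: y = 4/3 + Ce^(-6x)
Applying y(0) = 0: C = 0 - 4/3 = -4/3
Particular solution: y = 4/3 - (4/3)e^(-6x)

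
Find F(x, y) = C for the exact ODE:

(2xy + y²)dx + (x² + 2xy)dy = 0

Verify exactness: ∂M/∂y = ∂N/∂x ✓
Find F(x,y) such that ∂F/∂x = M, ∂F/∂y = N
Solution: x²y + xy² = C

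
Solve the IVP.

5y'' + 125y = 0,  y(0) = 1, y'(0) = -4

General solution: y = C₁cos(5x) + C₂sin(5x)
Complex roots r = ±5i
Applying ICs: C₁ = 1, C₂ = -4/5
Particular solution: y = cos(5x) - (4/5)sin(5x)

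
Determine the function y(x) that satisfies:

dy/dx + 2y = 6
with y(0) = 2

General solution: y = 3 + Ce^(-2x)
Applying y(0) = 2: C = 2 - 3 = -1
Particular solution: y = 3 - e^(-2x)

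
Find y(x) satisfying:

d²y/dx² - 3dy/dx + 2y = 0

Characteristic equation: r² - 3r + 2 = 0
Roots: r = 2, 1 (distinct real)
General solution: y = C₁e^(2x) + C₂e^x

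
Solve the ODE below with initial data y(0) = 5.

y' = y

General solution: y = Ce^x
Applying IC y(0) = 5:
Particular solution: y = 5e^x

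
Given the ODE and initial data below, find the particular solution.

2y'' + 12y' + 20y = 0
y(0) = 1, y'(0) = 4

General solution: y = e^(-3x)(C₁cos(x) + C₂sin(x))
Complex roots r = -3 ± i
Applying ICs: C₁ = 1, C₂ = 7
Particular solution: y = e^(-3x)(cos(x) + 7sin(x))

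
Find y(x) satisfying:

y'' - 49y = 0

Characteristic equation: r² - 49 = 0
Roots: r = 7, -7 (distinct real)
General solution: y = C₁e^(7x) + C₂e^(-7x)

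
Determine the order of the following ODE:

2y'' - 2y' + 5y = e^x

The order is 2 (highest derivative is of order 2).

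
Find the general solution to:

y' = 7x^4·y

Separating variables and integrating:
ln|y| = 7x^5/5 + C

General solution: y = Ce^(7x^5/5)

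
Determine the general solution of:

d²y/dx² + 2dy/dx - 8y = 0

Characteristic equation: r² + 2r - 8 = 0
Roots: r = 2, -4 (distinct real)
General solution: y = C₁e^(2x) + C₂e^(-4x)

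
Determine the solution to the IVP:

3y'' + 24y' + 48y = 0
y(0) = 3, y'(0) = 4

General solution: y = (C₁ + C₂x)e^(-4x)
Repeated root r = -4
Applying ICs: C₁ = 3, C₂ = 16
Particular solution: y = (3 + 16x)e^(-4x)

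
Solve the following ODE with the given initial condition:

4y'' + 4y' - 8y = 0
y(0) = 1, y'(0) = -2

General solution: y = C₁e^x + C₂e^(-2x)
Applying ICs: C₁ = 0, C₂ = 1
Particular solution: y = e^(-2x)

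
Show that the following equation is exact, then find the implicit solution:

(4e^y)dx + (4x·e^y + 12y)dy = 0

Verify exactness: ∂M/∂y = ∂N/∂x ✓
Find F(x,y) such that ∂F/∂x = M, ∂F/∂y = N
Solution: 4x·e^y + 6y² = C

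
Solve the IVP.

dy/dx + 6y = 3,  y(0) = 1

General solution: y = 1/2 + Ce^(-6x)
Applying y(0) = 1: C = 1 - 1/2 = 1/2
Particular solution: y = 1/2 + (1/2)e^(-6x)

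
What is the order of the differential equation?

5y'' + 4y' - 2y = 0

The order is 2 (highest derivative is of order 2).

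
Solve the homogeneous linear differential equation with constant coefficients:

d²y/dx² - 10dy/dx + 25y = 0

Characteristic equation: r² - 10r + 25 = 0
Factored: (r - 5)² = 0
Repeated root: r = 5
General solution: y = (C₁ + C₂x)e^(5x)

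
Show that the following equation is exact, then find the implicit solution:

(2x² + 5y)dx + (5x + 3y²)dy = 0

Verify exactness: ∂M/∂y = ∂N/∂x ✓
Find F(x,y) such that ∂F/∂x = M, ∂F/∂y = N
Solution: 2x³/3 + 5xy + y³ = C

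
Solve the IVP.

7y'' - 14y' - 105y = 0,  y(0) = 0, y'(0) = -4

General solution: y = C₁e^(5x) + C₂e^(-3x)
Applying ICs: C₁ = -1/2, C₂ = 1/2
Particular solution: y = -(1/2)e^(5x) + (1/2)e^(-3x)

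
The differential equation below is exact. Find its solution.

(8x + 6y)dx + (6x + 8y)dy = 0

Verify exactness: ∂M/∂y = ∂N/∂x ✓
Find F(x,y) such that ∂F/∂x = M, ∂F/∂y = N
Solution: 4x² + 6xy + 4y² = C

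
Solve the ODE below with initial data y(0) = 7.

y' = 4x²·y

General solution: y = Ce^(4x³/3)
Applying IC y(0) = 7:
Particular solution: y = 7e^(4x³/3)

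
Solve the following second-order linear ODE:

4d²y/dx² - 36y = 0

Characteristic equation: 4r² - 36 = 0
Divide by 4: r² - 9 = 0
Roots: r = 3, -3 (distinct real)
General solution: y = C₁e^(3x) + C₂e^(-3x)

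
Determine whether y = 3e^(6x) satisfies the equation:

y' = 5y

Verification:
y = 3e^(6x)
y' = 18e^(6x)
But 5y = 15e^(6x)
y' ≠ 5y — the derivative does not match

No, it is not a solution.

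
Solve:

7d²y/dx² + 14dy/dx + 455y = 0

Characteristic equation: 7r² + 14r + 455 = 0
Divide by 7: r² + 2r + 65 = 0
Roots: r = -1 ± 8i (complex conjugates)
General solution: y = e^(-x)(C₁cos(8x) + C₂sin(8x))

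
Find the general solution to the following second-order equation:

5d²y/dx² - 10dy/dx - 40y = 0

Characteristic equation: 5r² - 10r - 40 = 0
Divide by 5: r² - 2r - 8 = 0
Roots: r = 4, -2 (distinct real)
General solution: y = C₁e^(4x) + C₂e^(-2x)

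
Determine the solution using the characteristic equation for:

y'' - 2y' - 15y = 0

Characteristic equation: r² - 2r - 15 = 0
Roots: r = 5, -3 (distinct real)
General solution: y = C₁e^(5x) + C₂e^(-3x)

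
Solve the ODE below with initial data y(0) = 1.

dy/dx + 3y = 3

General solution: y = 1 + Ce^(-3x)
Applying y(0) = 1: C = 1 - 1 = 0
Particular solution: y = 1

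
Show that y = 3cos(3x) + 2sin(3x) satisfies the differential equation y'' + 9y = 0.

Verification:
y'' = -27cos(3x) - 18sin(3x)
y'' + 9y = 0 ✓

Yes, it is a solution.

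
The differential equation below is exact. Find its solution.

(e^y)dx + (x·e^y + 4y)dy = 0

Verify exactness: ∂M/∂y = ∂N/∂x ✓
Find F(x,y) such that ∂F/∂x = M, ∂F/∂y = N
Solution: x·e^y + 2y² = C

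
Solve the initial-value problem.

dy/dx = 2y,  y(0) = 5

General solution: y = Ce^(2x)
Applying IC y(0) = 5:
Particular solution: y = 5e^(2x)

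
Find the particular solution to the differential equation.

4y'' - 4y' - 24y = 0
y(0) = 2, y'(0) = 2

General solution: y = C₁e^(3x) + C₂e^(-2x)
Applying ICs: C₁ = 6/5, C₂ = 4/5
Particular solution: y = (6/5)e^(3x) + (4/5)e^(-2x)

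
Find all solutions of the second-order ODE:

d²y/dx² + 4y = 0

Characteristic equation: r² + 4 = 0
Roots: r = ±2i (complex conjugates)
General solution: y = C₁cos(2x) + C₂sin(2x)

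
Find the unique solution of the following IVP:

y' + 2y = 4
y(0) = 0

General solution: y = 2 + Ce^(-2x)
Applying y(0) = 0: C = 0 - 2 = -2
Particular solution: y = 2 - 2e^(-2x)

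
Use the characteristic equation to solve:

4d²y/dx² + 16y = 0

Characteristic equation: 4r² + 16 = 0
Divide by 4: r² + 4 = 0
Roots: r = ±2i (complex conjugates)
General solution: y = C₁cos(2x) + C₂sin(2x)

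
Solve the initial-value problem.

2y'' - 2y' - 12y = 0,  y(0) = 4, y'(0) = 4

General solution: y = C₁e^(3x) + C₂e^(-2x)
Applying ICs: C₁ = 12/5, C₂ = 8/5
Particular solution: y = (12/5)e^(3x) + (8/5)e^(-2x)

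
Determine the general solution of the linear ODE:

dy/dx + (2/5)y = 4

Using integrating factor method:

General solution: y = 10 + Ce^(-2x/5)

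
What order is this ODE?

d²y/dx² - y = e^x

The order is 2 (highest derivative is of order 2).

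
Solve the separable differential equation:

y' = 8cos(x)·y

Separating variables and integrating:
ln|y| = 8sin(x) + C

General solution: y = Ce^(8sin(x))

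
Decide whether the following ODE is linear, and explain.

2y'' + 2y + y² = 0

Nonlinear (y² term)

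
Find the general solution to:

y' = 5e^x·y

Separating variables and integrating:
ln|y| = 5e^x + C

General solution: y = Ce^(5e^x)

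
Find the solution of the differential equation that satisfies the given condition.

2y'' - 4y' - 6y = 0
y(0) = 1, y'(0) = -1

General solution: y = C₁e^(3x) + C₂e^(-x)
Applying ICs: C₁ = 0, C₂ = 1
Particular solution: y = e^(-x)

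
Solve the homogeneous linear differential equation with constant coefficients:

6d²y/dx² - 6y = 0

Characteristic equation: 6r² - 6 = 0
Divide by 6: r² - 1 = 0
Roots: r = 1, -1 (distinct real)
General solution: y = C₁e^x + C₂e^(-x)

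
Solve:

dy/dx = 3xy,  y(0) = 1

General solution: y = Ce^(3x²/2)
Applying IC y(0) = 1:
Particular solution: y = e^(3x²/2)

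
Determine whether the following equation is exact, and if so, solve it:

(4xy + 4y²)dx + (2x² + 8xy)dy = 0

Verify exactness: ∂M/∂y = ∂N/∂x ✓
Find F(x,y) such that ∂F/∂x = M, ∂F/∂y = N
Solution: 2x²y + 4xy² = C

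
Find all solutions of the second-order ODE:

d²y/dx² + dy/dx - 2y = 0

Characteristic equation: r² + r - 2 = 0
Roots: r = 1, -2 (distinct real)
General solution: y = C₁e^x + C₂e^(-2x)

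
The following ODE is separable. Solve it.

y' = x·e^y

Separating variables and integrating:
-e^(-y) = x²/2 + C

General solution: y = -ln(C - x²/2)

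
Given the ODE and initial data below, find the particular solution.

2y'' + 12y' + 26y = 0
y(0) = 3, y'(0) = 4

General solution: y = e^(-3x)(C₁cos(2x) + C₂sin(2x))
Complex roots r = -3 ± 2i
Applying ICs: C₁ = 3, C₂ = 13/2
Particular solution: y = e^(-3x)(3cos(2x) + (13/2)sin(2x))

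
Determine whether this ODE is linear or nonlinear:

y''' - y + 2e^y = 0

Nonlinear (e^y is nonlinear in y)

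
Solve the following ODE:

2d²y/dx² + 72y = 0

Characteristic equation: 2r² + 72 = 0
Divide by 2: r² + 36 = 0
Roots: r = ±6i (complex conjugates)
General solution: y = C₁cos(6x) + C₂sin(6x)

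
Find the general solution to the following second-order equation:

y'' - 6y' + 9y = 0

Characteristic equation: r² - 6r + 9 = 0
Factored: (r - 3)² = 0
Repeated root: r = 3
General solution: y = (C₁ + C₂x)e^(3x)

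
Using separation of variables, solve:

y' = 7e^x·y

Separating variables and integrating:
ln|y| = 7e^x + C

General solution: y = Ce^(7e^x)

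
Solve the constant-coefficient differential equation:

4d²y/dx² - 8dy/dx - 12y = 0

Characteristic equation: 4r² - 8r - 12 = 0
Divide by 4: r² - 2r - 3 = 0
Roots: r = 3, -1 (distinct real)
General solution: y = C₁e^(3x) + C₂e^(-x)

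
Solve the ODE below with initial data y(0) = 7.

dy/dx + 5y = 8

General solution: y = 8/5 + Ce^(-5x)
Applying y(0) = 7: C = 7 - 8/5 = 27/5
Particular solution: y = 8/5 + (27/5)e^(-5x)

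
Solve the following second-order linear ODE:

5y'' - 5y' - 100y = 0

Characteristic equation: 5r² - 5r - 100 = 0
Divide by 5: r² - r - 20 = 0
Roots: r = 5, -4 (distinct real)
General solution: y = C₁e^(5x) + C₂e^(-4x)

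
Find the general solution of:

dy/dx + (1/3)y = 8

Using integrating factor method:

General solution: y = 24 + Ce^(-x/3)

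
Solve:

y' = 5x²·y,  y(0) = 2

General solution: y = Ce^(5x³/3)
Applying IC y(0) = 2:
Particular solution: y = 2e^(5x³/3)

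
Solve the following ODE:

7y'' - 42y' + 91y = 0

Characteristic equation: 7r² - 42r + 91 = 0
Divide by 7: r² - 6r + 13 = 0
Roots: r = 3 ± 2i (complex conjugates)
General solution: y = e^(3x)(C₁cos(2x) + C₂sin(2x))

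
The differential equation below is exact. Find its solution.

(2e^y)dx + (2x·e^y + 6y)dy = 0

Verify exactness: ∂M/∂y = ∂N/∂x ✓
Find F(x,y) such that ∂F/∂x = M, ∂F/∂y = N
Solution: 2x·e^y + 3y² = C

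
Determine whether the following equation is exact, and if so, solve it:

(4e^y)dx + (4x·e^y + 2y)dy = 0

Verify exactness: ∂M/∂y = ∂N/∂x ✓
Find F(x,y) such that ∂F/∂x = M, ∂F/∂y = N
Solution: 4x·e^y + y² = C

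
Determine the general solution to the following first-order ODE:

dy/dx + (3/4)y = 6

Using integrating factor method:

General solution: y = 8 + Ce^(-3x/4)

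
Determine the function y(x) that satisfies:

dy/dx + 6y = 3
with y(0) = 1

General solution: y = 1/2 + Ce^(-6x)
Applying y(0) = 1: C = 1 - 1/2 = 1/2
Particular solution: y = 1/2 + (1/2)e^(-6x)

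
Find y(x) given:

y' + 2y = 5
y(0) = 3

General solution: y = 5/2 + Ce^(-2x)
Applying y(0) = 3: C = 3 - 5/2 = 1/2
Particular solution: y = 5/2 + (1/2)e^(-2x)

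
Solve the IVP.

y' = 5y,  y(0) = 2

General solution: y = Ce^(5x)
Applying IC y(0) = 2:
Particular solution: y = 2e^(5x)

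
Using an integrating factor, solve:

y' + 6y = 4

Using integrating factor method:

General solution: y = 2/3 + Ce^(-6x)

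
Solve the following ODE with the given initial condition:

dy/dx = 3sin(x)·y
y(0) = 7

General solution: y = Ce^(-3cos(x))
Applying IC y(0) = 7:
Particular solution: y = 7e^(3(1-cos(x)))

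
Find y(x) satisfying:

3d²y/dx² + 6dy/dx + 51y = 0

Characteristic equation: 3r² + 6r + 51 = 0
Divide by 3: r² + 2r + 17 = 0
Roots: r = -1 ± 4i (complex conjugates)
General solution: y = e^(-x)(C₁cos(4x) + C₂sin(4x))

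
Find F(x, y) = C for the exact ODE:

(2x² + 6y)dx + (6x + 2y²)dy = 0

Verify exactness: ∂M/∂y = ∂N/∂x ✓
Find F(x,y) such that ∂F/∂x = M, ∂F/∂y = N
Solution: 2x³/3 + 6xy + 2y³/3 = C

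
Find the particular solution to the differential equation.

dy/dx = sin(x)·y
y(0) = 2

General solution: y = Ce^(-cos(x))
Applying IC y(0) = 2:
Particular solution: y = 2e^(1-cos(x))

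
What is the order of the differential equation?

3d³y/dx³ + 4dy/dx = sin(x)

The order is 3 (highest derivative is of order 3).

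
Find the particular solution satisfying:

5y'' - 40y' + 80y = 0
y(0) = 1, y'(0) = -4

General solution: y = (C₁ + C₂x)e^(4x)
Repeated root r = 4
Applying ICs: C₁ = 1, C₂ = -8
Particular solution: y = (1 - 8x)e^(4x)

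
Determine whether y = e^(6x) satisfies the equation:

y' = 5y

Verification:
y = e^(6x)
y' = 6e^(6x)
But 5y = 5e^(6x)
y' ≠ 5y — the derivative does not match

No, it is not a solution.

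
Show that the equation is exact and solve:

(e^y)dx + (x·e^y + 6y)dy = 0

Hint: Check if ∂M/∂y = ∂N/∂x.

Verify exactness: ∂M/∂y = ∂N/∂x ✓
Find F(x,y) such that ∂F/∂x = M, ∂F/∂y = N
Solution: x·e^y + 3y² = C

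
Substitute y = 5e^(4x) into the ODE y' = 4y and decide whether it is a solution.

Verification:
y = 5e^(4x)
y' = 20e^(4x)
4y = 20e^(4x)
y' = 4y ✓

Yes, it is a solution.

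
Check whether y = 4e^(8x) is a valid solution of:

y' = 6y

Verification:
y = 4e^(8x)
y' = 32e^(8x)
But 6y = 24e^(8x)
y' ≠ 6y — the derivative does not match

No, it is not a solution.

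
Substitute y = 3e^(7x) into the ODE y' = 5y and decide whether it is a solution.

Verification:
y = 3e^(7x)
y' = 21e^(7x)
But 5y = 15e^(7x)
y' ≠ 5y — the derivative does not match

No, it is not a solution.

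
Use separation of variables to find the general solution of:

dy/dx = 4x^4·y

Separating variables and integrating:
ln|y| = 4x^5/5 + C

General solution: y = Ce^(4x^5/5)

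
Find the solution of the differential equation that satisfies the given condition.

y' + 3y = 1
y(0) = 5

General solution: y = 1/3 + Ce^(-3x)
Applying y(0) = 5: C = 5 - 1/3 = 14/3
Particular solution: y = 1/3 + (14/3)e^(-3x)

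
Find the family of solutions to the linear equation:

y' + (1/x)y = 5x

Using integrating factor method:

General solution: y = (5/3)x^2 + C/x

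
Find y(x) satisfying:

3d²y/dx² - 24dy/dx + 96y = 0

Characteristic equation: 3r² - 24r + 96 = 0
Divide by 3: r² - 8r + 32 = 0
Roots: r = 4 ± 4i (complex conjugates)
General solution: y = e^(4x)(C₁cos(4x) + C₂sin(4x))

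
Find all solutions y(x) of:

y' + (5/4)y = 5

Using integrating factor method:

General solution: y = 4 + Ce^(-5x/4)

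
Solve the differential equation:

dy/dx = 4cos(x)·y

Separating variables and integrating:
ln|y| = 4sin(x) + C

General solution: y = Ce^(4sin(x))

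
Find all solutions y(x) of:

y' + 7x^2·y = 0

Using integrating factor method:

General solution: y = Ce^(-7x^3/3)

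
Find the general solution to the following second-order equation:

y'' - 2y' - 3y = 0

Characteristic equation: r² - 2r - 3 = 0
Roots: r = 3, -1 (distinct real)
General solution: y = C₁e^(3x) + C₂e^(-x)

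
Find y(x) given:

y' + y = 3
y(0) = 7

General solution: y = 3 + Ce^(-x)
Applying y(0) = 7: C = 7 - 3 = 4
Particular solution: y = 3 + 4e^(-x)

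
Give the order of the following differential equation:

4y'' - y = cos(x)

The order is 2 (highest derivative is of order 2).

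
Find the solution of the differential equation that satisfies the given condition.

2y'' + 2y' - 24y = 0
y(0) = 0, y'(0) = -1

General solution: y = C₁e^(3x) + C₂e^(-4x)
Applying ICs: C₁ = -1/7, C₂ = 1/7
Particular solution: y = -(1/7)e^(3x) + (1/7)e^(-4x)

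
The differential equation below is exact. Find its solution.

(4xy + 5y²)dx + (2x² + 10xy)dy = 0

Verify exactness: ∂M/∂y = ∂N/∂x ✓
Find F(x,y) such that ∂F/∂x = M, ∂F/∂y = N
Solution: 2x²y + 5xy² = C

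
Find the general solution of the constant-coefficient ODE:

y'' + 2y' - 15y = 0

Characteristic equation: r² + 2r - 15 = 0
Roots: r = 3, -5 (distinct real)
General solution: y = C₁e^(3x) + C₂e^(-5x)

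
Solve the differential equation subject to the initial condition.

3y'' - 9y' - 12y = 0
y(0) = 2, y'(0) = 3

General solution: y = C₁e^(4x) + C₂e^(-x)
Applying ICs: C₁ = 1, C₂ = 1
Particular solution: y = e^(4x) + e^(-x)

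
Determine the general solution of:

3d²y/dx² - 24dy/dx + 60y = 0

Characteristic equation: 3r² - 24r + 60 = 0
Divide by 3: r² - 8r + 20 = 0
Roots: r = 4 ± 2i (complex conjugates)
General solution: y = e^(4x)(C₁cos(2x) + C₂sin(2x))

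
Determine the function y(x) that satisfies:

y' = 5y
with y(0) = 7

General solution: y = Ce^(5x)
Applying IC y(0) = 7:
Particular solution: y = 7e^(5x)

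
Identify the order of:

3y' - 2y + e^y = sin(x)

The order is 1 (highest derivative is of order 1).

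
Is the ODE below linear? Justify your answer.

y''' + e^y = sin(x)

No. Nonlinear (e^y is nonlinear in y)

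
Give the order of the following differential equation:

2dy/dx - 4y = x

The order is 1 (highest derivative is of order 1).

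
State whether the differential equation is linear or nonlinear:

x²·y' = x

Linear (y and its derivatives appear to the first power only, no products of y terms)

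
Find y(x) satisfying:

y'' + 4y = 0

Characteristic equation: r² + 4 = 0
Roots: r = ±2i (complex conjugates)
General solution: y = C₁cos(2x) + C₂sin(2x)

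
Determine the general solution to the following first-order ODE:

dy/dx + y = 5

Using integrating factor method:

General solution: y = 5 + Ce^(-x)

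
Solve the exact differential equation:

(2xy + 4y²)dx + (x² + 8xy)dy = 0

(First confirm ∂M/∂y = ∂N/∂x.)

Verify exactness: ∂M/∂y = ∂N/∂x ✓
Find F(x,y) such that ∂F/∂x = M, ∂F/∂y = N
Solution: x²y + 4xy² = C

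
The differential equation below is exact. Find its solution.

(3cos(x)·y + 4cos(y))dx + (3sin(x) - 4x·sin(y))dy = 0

Verify exactness: ∂M/∂y = ∂N/∂x ✓
Find F(x,y) such that ∂F/∂x = M, ∂F/∂y = N
Solution: 3sin(x)·y + 4x·cos(y) = C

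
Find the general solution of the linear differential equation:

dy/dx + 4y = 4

Using integrating factor method:

General solution: y = 1 + Ce^(-4x)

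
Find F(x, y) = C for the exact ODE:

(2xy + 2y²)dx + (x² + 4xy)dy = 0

Verify exactness: ∂M/∂y = ∂N/∂x ✓
Find F(x,y) such that ∂F/∂x = M, ∂F/∂y = N
Solution: x²y + 2xy² = C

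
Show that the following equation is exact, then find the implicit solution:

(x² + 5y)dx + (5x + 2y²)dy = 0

Verify exactness: ∂M/∂y = ∂N/∂x ✓
Find F(x,y) such that ∂F/∂x = M, ∂F/∂y = N
Solution: x³/3 + 5xy + 2y³/3 = C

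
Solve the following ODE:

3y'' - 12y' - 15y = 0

Characteristic equation: 3r² - 12r - 15 = 0
Divide by 3: r² - 4r - 5 = 0
Roots: r = 5, -1 (distinct real)
General solution: y = C₁e^(5x) + C₂e^(-x)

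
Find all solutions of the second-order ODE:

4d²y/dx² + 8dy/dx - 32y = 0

Characteristic equation: 4r² + 8r - 32 = 0
Divide by 4: r² + 2r - 8 = 0
Roots: r = 2, -4 (distinct real)
General solution: y = C₁e^(2x) + C₂e^(-4x)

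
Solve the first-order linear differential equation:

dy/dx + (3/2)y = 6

Using integrating factor method:

General solution: y = 4 + Ce^(-3x/2)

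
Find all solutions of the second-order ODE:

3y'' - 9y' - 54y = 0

Characteristic equation: 3r² - 9r - 54 = 0
Divide by 3: r² - 3r - 18 = 0
Roots: r = 6, -3 (distinct real)
General solution: y = C₁e^(6x) + C₂e^(-3x)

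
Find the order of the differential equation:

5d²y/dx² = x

The order is 2 (highest derivative is of order 2).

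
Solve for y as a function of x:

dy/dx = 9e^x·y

Separating variables and integrating:
ln|y| = 9e^x + C

General solution: y = Ce^(9e^x)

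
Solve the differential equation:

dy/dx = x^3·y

Separating variables and integrating:
ln|y| = x^4/4 + C

General solution: y = Ce^(x^4/4)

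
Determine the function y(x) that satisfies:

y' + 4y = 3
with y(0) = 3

General solution: y = 3/4 + Ce^(-4x)
Applying y(0) = 3: C = 3 - 3/4 = 9/4
Particular solution: y = 3/4 + (9/4)e^(-4x)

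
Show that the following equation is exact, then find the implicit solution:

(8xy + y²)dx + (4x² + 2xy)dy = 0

Verify exactness: ∂M/∂y = ∂N/∂x ✓
Find F(x,y) such that ∂F/∂x = M, ∂F/∂y = N
Solution: 4x²y + xy² = C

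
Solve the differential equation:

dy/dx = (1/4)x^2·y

Separating variables and integrating:
ln|y| = x^3/12 + C

General solution: y = Ce^(x^3/12)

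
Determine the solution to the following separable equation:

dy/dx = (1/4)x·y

Separating variables and integrating:
ln|y| = x^2/8 + C

General solution: y = Ce^(x^2/8)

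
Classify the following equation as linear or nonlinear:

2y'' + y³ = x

Nonlinear (y³ term)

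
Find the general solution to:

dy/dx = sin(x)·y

Separating variables and integrating:
ln|y| = -cos(x) + C

General solution: y = Ce^(-cos(x))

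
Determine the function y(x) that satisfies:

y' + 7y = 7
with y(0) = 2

General solution: y = 1 + Ce^(-7x)
Applying y(0) = 2: C = 2 - 1 = 1
Particular solution: y = 1 + e^(-7x)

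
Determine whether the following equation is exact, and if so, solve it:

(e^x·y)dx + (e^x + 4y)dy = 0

Verify exactness: ∂M/∂y = ∂N/∂x ✓
Find F(x,y) such that ∂F/∂x = M, ∂F/∂y = N
Solution: e^x·y + 2y² = C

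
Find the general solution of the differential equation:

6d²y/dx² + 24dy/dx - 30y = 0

Characteristic equation: 6r² + 24r - 30 = 0
Divide by 6: r² + 4r - 5 = 0
Roots: r = 1, -5 (distinct real)
General solution: y = C₁e^x + C₂e^(-5x)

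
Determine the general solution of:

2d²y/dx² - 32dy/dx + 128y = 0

Characteristic equation: 2r² - 32r + 128 = 0
Divide by 2: r² - 16r + 64 = 0
Factored: (r - 8)² = 0
Repeated root: r = 8
General solution: y = (C₁ + C₂x)e^(8x)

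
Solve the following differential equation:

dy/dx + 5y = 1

Using integrating factor method:

General solution: y = 1/5 + Ce^(-5x)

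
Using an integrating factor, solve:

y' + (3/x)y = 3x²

Using integrating factor method:

General solution: y = (1/2)x^3 + Cx^(-3)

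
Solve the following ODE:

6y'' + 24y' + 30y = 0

Characteristic equation: 6r² + 24r + 30 = 0
Divide by 6: r² + 4r + 5 = 0
Roots: r = -2 ± i (complex conjugates)
General solution: y = e^(-2x)(C₁cos(x) + C₂sin(x))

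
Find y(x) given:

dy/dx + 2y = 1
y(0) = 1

General solution: y = 1/2 + Ce^(-2x)
Applying y(0) = 1: C = 1 - 1/2 = 1/2
Particular solution: y = 1/2 + (1/2)e^(-2x)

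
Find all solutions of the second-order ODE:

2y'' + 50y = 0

Characteristic equation: 2r² + 50 = 0
Divide by 2: r² + 25 = 0
Roots: r = ±5i (complex conjugates)
General solution: y = C₁cos(5x) + C₂sin(5x)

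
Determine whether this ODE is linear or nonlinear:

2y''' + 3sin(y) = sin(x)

Nonlinear (sin(y) is nonlinear in y)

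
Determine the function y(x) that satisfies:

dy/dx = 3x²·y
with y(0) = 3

General solution: y = Ce^(x³)
Applying IC y(0) = 3:
Particular solution: y = 3e^(x³)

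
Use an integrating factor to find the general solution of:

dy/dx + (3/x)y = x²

Using integrating factor method:

General solution: y = (1/6)x^3 + Cx^(-3)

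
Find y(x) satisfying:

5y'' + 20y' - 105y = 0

Characteristic equation: 5r² + 20r - 105 = 0
Divide by 5: r² + 4r - 21 = 0
Roots: r = 3, -7 (distinct real)
General solution: y = C₁e^(3x) + C₂e^(-7x)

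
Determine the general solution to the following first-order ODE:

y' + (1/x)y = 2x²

Using integrating factor method:

General solution: y = (1/2)x^3 + C/x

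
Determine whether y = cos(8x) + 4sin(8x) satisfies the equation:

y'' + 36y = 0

Verification:
y'' = -64cos(8x) - 256sin(8x)
y'' + 36y ≠ 0 (frequency mismatch: got 64 instead of 36)

No, it is not a solution.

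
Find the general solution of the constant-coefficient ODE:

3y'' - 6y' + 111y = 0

Characteristic equation: 3r² - 6r + 111 = 0
Divide by 3: r² - 2r + 37 = 0
Roots: r = 1 ± 6i (complex conjugates)
General solution: y = e^x(C₁cos(6x) + C₂sin(6x))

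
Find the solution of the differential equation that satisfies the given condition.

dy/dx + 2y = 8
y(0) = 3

General solution: y = 4 + Ce^(-2x)
Applying y(0) = 3: C = 3 - 4 = -1
Particular solution: y = 4 - e^(-2x)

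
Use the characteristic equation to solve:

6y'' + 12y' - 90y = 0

Characteristic equation: 6r² + 12r - 90 = 0
Divide by 6: r² + 2r - 15 = 0
Roots: r = 3, -5 (distinct real)
General solution: y = C₁e^(3x) + C₂e^(-5x)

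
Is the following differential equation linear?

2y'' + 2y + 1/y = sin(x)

No. Nonlinear (1/y term)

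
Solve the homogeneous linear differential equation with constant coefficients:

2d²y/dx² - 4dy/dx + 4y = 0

Characteristic equation: 2r² - 4r + 4 = 0
Divide by 2: r² - 2r + 2 = 0
Roots: r = 1 ± i (complex conjugates)
General solution: y = e^x(C₁cos(x) + C₂sin(x))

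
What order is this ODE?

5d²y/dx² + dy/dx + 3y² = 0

The order is 2 (highest derivative is of order 2).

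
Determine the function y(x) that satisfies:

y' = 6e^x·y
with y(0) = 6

General solution: y = Ce^(6e^x)
Applying IC y(0) = 6:
Particular solution: y = 6e^(6(e^x - 1))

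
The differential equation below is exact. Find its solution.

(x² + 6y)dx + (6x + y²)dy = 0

Verify exactness: ∂M/∂y = ∂N/∂x ✓
Find F(x,y) such that ∂F/∂x = M, ∂F/∂y = N
Solution: x³/3 + 6xy + y³/3 = C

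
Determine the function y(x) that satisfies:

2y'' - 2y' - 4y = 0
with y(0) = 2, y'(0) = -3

General solution: y = C₁e^(2x) + C₂e^(-x)
Applying ICs: C₁ = -1/3, C₂ = 7/3
Particular solution: y = -(1/3)e^(2x) + (7/3)e^(-x)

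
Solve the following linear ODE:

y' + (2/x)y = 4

Using integrating factor method:

General solution: y = (4/3)x + Cx^(-2)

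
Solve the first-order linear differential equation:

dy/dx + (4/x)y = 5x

Using integrating factor method:

General solution: y = (5/6)x^2 + Cx^(-4)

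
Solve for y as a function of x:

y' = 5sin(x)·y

Separating variables and integrating:
ln|y| = -5cos(x) + C

General solution: y = Ce^(-5cos(x))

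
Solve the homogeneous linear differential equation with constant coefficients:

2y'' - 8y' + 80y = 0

Characteristic equation: 2r² - 8r + 80 = 0
Divide by 2: r² - 4r + 40 = 0
Roots: r = 2 ± 6i (complex conjugates)
General solution: y = e^(2x)(C₁cos(6x) + C₂sin(6x))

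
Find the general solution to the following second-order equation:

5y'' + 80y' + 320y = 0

Characteristic equation: 5r² + 80r + 320 = 0
Divide by 5: r² + 16r + 64 = 0
Factored: (r + 8)² = 0
Repeated root: r = -8
General solution: y = (C₁ + C₂x)e^(-8x)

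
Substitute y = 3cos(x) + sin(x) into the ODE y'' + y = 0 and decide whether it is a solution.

Verification:
y'' = -3cos(x) - sin(x)
y'' + y = 0 ✓

Yes, it is a solution.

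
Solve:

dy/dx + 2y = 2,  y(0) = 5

General solution: y = 1 + Ce^(-2x)
Applying y(0) = 5: C = 5 - 1 = 4
Particular solution: y = 1 + 4e^(-2x)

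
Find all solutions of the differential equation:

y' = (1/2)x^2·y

Separating variables and integrating:
ln|y| = x^3/6 + C

General solution: y = Ce^(x^3/6)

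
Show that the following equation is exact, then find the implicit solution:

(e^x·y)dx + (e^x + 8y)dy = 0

Verify exactness: ∂M/∂y = ∂N/∂x ✓
Find F(x,y) such that ∂F/∂x = M, ∂F/∂y = N
Solution: e^x·y + 4y² = C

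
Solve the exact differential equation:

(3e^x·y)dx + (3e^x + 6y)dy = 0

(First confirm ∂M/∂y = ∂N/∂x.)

Verify exactness: ∂M/∂y = ∂N/∂x ✓
Find F(x,y) such that ∂F/∂x = M, ∂F/∂y = N
Solution: 3e^x·y + 3y² = C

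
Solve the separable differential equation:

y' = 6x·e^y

Separating variables and integrating:
-e^(-y) = 3x² + C

General solution: y = -ln(C - 3x²)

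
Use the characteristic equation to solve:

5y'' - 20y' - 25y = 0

Characteristic equation: 5r² - 20r - 25 = 0
Divide by 5: r² - 4r - 5 = 0
Roots: r = 5, -1 (distinct real)
General solution: y = C₁e^(5x) + C₂e^(-x)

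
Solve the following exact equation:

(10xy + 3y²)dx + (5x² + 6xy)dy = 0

Verify exactness: ∂M/∂y = ∂N/∂x ✓
Find F(x,y) such that ∂F/∂x = M, ∂F/∂y = N
Solution: 5x²y + 3xy² = C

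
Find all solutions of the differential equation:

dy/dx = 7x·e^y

Separating variables and integrating:
-e^(-y) = 7x²/2 + C

General solution: y = -ln(C - 7x²/2)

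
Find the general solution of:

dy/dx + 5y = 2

Using integrating factor method:

General solution: y = 2/5 + Ce^(-5x)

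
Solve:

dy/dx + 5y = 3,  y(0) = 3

General solution: y = 3/5 + Ce^(-5x)
Applying y(0) = 3: C = 3 - 3/5 = 12/5
Particular solution: y = 3/5 + (12/5)e^(-5x)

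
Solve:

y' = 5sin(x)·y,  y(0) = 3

General solution: y = Ce^(-5cos(x))
Applying IC y(0) = 3:
Particular solution: y = 3e^(5(1-cos(x)))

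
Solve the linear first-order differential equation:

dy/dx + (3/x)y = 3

Using integrating factor method:

General solution: y = (3/4)x + Cx^(-3)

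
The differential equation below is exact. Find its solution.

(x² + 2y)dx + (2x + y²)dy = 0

Verify exactness: ∂M/∂y = ∂N/∂x ✓
Find F(x,y) such that ∂F/∂x = M, ∂F/∂y = N
Solution: x³/3 + 2xy + y³/3 = C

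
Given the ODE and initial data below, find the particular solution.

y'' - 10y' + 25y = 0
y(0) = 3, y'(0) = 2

General solution: y = (C₁ + C₂x)e^(5x)
Repeated root r = 5
Applying ICs: C₁ = 3, C₂ = -13
Particular solution: y = (3 - 13x)e^(5x)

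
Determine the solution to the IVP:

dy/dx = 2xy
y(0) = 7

General solution: y = Ce^(x²)
Applying IC y(0) = 7:
Particular solution: y = 7e^(x²)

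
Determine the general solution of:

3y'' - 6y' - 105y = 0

Characteristic equation: 3r² - 6r - 105 = 0
Divide by 3: r² - 2r - 35 = 0
Roots: r = 7, -5 (distinct real)
General solution: y = C₁e^(7x) + C₂e^(-5x)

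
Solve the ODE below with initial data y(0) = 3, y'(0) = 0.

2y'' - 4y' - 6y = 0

General solution: y = C₁e^(3x) + C₂e^(-x)
Applying ICs: C₁ = 3/4, C₂ = 9/4
Particular solution: y = (3/4)e^(3x) + (9/4)e^(-x)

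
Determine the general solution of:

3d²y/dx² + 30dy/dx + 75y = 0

Characteristic equation: 3r² + 30r + 75 = 0
Divide by 3: r² + 10r + 25 = 0
Factored: (r + 5)² = 0
Repeated root: r = -5
General solution: y = (C₁ + C₂x)e^(-5x)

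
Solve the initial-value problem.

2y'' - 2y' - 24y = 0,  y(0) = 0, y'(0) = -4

General solution: y = C₁e^(4x) + C₂e^(-3x)
Applying ICs: C₁ = -4/7, C₂ = 4/7
Particular solution: y = -(4/7)e^(4x) + (4/7)e^(-3x)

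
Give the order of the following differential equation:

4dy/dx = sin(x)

The order is 1 (highest derivative is of order 1).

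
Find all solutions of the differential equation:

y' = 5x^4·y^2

Separating variables and integrating:
-1/y = x^5 + C

General solution: y^-1 = -x^5 + C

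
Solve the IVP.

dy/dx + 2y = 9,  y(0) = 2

General solution: y = 9/2 + Ce^(-2x)
Applying y(0) = 2: C = 2 - 9/2 = -5/2
Particular solution: y = 9/2 - (5/2)e^(-2x)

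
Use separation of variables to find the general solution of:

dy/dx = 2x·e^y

Separating variables and integrating:
-e^(-y) = x² + C

General solution: y = -ln(C - x²)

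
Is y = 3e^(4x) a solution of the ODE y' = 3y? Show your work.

Verification:
y = 3e^(4x)
y' = 12e^(4x)
But 3y = 9e^(4x)
y' ≠ 3y — the derivative does not match

No, it is not a solution.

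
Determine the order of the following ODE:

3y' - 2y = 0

The order is 1 (highest derivative is of order 1).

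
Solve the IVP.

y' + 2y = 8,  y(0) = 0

General solution: y = 4 + Ce^(-2x)
Applying y(0) = 0: C = 0 - 4 = -4
Particular solution: y = 4 - 4e^(-2x)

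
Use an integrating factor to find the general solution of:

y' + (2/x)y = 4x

Using integrating factor method:

General solution: y = x^2 + Cx^(-2)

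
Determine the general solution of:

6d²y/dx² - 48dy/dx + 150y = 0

Characteristic equation: 6r² - 48r + 150 = 0
Divide by 6: r² - 8r + 25 = 0
Roots: r = 4 ± 3i (complex conjugates)
General solution: y = e^(4x)(C₁cos(3x) + C₂sin(3x))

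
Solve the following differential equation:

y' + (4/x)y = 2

Using integrating factor method:

General solution: y = (2/5)x + Cx^(-4)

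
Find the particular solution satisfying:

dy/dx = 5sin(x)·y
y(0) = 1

General solution: y = Ce^(-5cos(x))
Applying IC y(0) = 1:
Particular solution: y = e^(5(1-cos(x)))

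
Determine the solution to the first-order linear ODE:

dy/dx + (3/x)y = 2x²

Using integrating factor method:

General solution: y = (1/3)x^3 + Cx^(-3)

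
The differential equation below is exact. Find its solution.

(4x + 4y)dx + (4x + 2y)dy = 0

Verify exactness: ∂M/∂y = ∂N/∂x ✓
Find F(x,y) such that ∂F/∂x = M, ∂F/∂y = N
Solution: 2x² + 4xy + y² = C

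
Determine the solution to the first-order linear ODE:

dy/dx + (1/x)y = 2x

Using integrating factor method:

General solution: y = (2/3)x^2 + C/x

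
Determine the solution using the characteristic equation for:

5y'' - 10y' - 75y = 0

Characteristic equation: 5r² - 10r - 75 = 0
Divide by 5: r² - 2r - 15 = 0
Roots: r = 5, -3 (distinct real)
General solution: y = C₁e^(5x) + C₂e^(-3x)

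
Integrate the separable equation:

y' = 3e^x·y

Separating variables and integrating:
ln|y| = 3e^x + C

General solution: y = Ce^(3e^x)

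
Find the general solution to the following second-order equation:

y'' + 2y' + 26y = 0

Characteristic equation: r² + 2r + 26 = 0
Roots: r = -1 ± 5i (complex conjugates)
General solution: y = e^(-x)(C₁cos(5x) + C₂sin(5x))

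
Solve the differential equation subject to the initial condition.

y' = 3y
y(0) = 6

General solution: y = Ce^(3x)
Applying IC y(0) = 6:
Particular solution: y = 6e^(3x)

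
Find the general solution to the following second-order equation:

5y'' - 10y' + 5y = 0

Characteristic equation: 5r² - 10r + 5 = 0
Divide by 5: r² - 2r + 1 = 0
Factored: (r - 1)² = 0
Repeated root: r = 1
General solution: y = (C₁ + C₂x)e^x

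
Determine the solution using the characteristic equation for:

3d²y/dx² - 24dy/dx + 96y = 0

Characteristic equation: 3r² - 24r + 96 = 0
Divide by 3: r² - 8r + 32 = 0
Roots: r = 4 ± 4i (complex conjugates)
General solution: y = e^(4x)(C₁cos(4x) + C₂sin(4x))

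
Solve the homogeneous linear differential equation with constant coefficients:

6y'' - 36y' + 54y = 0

Characteristic equation: 6r² - 36r + 54 = 0
Divide by 6: r² - 6r + 9 = 0
Factored: (r - 3)² = 0
Repeated root: r = 3
General solution: y = (C₁ + C₂x)e^(3x)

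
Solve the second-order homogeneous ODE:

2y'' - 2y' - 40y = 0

Characteristic equation: 2r² - 2r - 40 = 0
Divide by 2: r² - r - 20 = 0
Roots: r = 5, -4 (distinct real)
General solution: y = C₁e^(5x) + C₂e^(-4x)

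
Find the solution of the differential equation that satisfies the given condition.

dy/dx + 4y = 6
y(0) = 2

General solution: y = 3/2 + Ce^(-4x)
Applying y(0) = 2: C = 2 - 3/2 = 1/2
Particular solution: y = 3/2 + (1/2)e^(-4x)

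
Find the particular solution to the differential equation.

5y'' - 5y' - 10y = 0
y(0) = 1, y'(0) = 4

General solution: y = C₁e^(2x) + C₂e^(-x)
Applying ICs: C₁ = 5/3, C₂ = -2/3
Particular solution: y = (5/3)e^(2x) - (2/3)e^(-x)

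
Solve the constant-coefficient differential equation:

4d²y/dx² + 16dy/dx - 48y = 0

Characteristic equation: 4r² + 16r - 48 = 0
Divide by 4: r² + 4r - 12 = 0
Roots: r = 2, -6 (distinct real)
General solution: y = C₁e^(2x) + C₂e^(-6x)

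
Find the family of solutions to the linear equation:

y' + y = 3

Using integrating factor method:

General solution: y = 3 + Ce^(-x)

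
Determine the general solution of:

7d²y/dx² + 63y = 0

Characteristic equation: 7r² + 63 = 0
Divide by 7: r² + 9 = 0
Roots: r = ±3i (complex conjugates)
General solution: y = C₁cos(3x) + C₂sin(3x)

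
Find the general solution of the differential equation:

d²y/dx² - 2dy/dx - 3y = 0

Characteristic equation: r² - 2r - 3 = 0
Roots: r = 3, -1 (distinct real)
General solution: y = C₁e^(3x) + C₂e^(-x)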